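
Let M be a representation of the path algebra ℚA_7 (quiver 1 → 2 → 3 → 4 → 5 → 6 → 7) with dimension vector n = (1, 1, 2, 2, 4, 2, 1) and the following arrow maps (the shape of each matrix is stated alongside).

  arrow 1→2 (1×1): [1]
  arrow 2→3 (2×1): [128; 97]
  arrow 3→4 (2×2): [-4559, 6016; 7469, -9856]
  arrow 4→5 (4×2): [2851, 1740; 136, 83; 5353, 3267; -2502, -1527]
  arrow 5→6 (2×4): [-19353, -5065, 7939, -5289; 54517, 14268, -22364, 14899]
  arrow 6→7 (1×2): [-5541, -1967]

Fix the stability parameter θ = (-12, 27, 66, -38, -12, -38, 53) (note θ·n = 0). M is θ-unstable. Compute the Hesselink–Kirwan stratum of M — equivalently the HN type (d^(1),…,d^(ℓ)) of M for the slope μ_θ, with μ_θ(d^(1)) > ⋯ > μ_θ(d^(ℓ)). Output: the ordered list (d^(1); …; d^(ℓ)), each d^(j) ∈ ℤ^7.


Barcode: M ≅ I[1,3], I[3,7], I[4,6], I[5,5]^2. HN layers by μ_θ (7 steps, strictly decreasing):
  μ^(1)=66; μ^(2)=53; μ^(3)=27; μ^(4)=-11/2; μ^(5)=-12; μ^(6)=-25; μ^(7)=-38

((0, 0, 1, 0, 0, 0, 0); (0, 0, 0, 0, 0, 0, 1); (0, 1, 0, 0, 0, 0, 0); (0, 0, 1, 1, 1, 1, 0); (1, 0, 0, 0, 2, 0, 0); (0, 0, 0, 0, 1, 1, 0); (0, 0, 0, 1, 0, 0, 0))


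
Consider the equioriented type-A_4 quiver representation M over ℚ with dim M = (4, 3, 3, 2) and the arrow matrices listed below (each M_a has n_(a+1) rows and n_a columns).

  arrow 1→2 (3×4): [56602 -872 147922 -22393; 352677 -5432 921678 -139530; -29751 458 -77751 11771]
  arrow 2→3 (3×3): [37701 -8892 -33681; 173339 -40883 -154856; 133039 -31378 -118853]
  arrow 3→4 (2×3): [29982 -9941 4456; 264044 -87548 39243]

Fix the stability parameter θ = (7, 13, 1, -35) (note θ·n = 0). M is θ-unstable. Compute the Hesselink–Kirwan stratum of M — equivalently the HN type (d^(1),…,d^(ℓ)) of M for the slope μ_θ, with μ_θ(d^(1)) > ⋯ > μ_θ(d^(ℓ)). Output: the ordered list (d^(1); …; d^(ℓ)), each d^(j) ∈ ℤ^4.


Barcode: M ≅ I[1,1], I[1,2], I[1,4]^2, I[3,3]. HN layers by μ_θ (4 steps, strictly decreasing):
  μ^(1)=13; μ^(2)=7; μ^(3)=1; μ^(4)=-7/2

((0, 1, 0, 0); (2, 0, 0, 0); (0, 0, 1, 0); (2, 2, 2, 2))


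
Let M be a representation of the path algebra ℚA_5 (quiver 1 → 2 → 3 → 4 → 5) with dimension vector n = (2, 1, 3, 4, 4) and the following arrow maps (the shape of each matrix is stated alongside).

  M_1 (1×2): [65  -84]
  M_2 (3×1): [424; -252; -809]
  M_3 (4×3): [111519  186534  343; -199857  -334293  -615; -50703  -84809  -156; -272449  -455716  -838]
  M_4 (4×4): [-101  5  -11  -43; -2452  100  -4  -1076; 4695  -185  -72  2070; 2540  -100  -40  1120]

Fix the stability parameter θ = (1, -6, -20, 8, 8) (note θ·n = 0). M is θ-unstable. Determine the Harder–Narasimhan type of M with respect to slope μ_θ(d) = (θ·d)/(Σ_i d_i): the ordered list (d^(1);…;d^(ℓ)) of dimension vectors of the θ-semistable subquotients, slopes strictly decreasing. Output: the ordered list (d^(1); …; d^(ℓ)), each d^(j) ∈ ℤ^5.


Interval decomposition of M: I[1,1], I[1,4], I[3,4], I[3,5], I[4,5], I[5,5]^2.
HN type (ℓ=4): μ^(1)=8; μ^(2)=1; μ^(3)=-25/3; μ^(4)=-20

((0, 0, 0, 4, 4); (1, 0, 0, 0, 0); (1, 1, 1, 0, 0); (0, 0, 2, 0, 0))


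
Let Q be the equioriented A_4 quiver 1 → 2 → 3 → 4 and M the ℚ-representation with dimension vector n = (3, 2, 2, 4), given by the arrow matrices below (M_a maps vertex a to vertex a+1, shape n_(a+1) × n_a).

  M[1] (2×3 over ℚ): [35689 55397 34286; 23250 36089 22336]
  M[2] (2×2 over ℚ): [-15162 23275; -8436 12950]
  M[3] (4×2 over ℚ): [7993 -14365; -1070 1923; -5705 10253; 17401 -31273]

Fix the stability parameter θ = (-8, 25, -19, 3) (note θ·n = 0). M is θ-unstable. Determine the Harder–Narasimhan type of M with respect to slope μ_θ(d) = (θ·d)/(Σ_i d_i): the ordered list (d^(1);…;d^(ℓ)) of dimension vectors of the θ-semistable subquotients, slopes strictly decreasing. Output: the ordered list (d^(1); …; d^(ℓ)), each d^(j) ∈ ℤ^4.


Barcode: M ≅ I[1,1], I[1,2], I[1,4], I[3,4], I[4,4]^2. HN layers by μ_θ (4 steps, strictly decreasing):
  μ^(1)=25; μ^(2)=3; μ^(3)=-8; μ^(4)=-19

((0, 1, 0, 0); (0, 1, 1, 4); (3, 0, 0, 0); (0, 0, 1, 0))


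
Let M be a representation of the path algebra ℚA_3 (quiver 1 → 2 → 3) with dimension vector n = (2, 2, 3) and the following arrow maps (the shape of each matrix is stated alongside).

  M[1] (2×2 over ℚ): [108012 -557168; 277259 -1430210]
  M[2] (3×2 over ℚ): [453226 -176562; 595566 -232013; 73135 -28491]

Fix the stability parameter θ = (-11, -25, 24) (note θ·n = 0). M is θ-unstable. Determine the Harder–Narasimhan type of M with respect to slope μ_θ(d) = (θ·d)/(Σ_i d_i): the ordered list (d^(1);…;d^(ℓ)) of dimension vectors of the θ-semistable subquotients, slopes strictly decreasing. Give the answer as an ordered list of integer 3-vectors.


Barcode: M ≅ I[1,3]^2, I[3,3]. HN layers by μ_θ (2 steps, strictly decreasing):
  μ^(1)=24; μ^(2)=-18

((0, 0, 3); (2, 2, 0))


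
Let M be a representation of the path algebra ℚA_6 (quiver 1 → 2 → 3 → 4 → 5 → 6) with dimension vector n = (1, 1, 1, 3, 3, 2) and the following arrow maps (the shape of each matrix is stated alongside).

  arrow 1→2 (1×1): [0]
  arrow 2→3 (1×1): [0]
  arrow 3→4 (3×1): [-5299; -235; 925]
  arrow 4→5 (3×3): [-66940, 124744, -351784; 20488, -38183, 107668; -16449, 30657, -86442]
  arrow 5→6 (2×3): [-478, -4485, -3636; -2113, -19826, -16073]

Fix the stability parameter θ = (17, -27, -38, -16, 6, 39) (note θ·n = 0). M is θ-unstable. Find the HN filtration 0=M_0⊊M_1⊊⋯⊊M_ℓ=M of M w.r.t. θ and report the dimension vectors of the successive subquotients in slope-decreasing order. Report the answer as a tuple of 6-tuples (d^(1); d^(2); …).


Via rank(M_{q-1}∘⋯∘M_p): M ≅ I[1,1], I[2,2], I[3,6], I[4,4], I[4,6], I[5,5].
μ_θ-semistable layers: μ^(1)=39; μ^(2)=17; μ^(3)=6; μ^(4)=-16; μ^(5)=-27; μ^(6)=-38

((0, 0, 0, 0, 0, 2); (1, 0, 0, 0, 0, 0); (0, 0, 0, 0, 3, 0); (0, 0, 0, 3, 0, 0); (0, 1, 0, 0, 0, 0); (0, 0, 1, 0, 0, 0))


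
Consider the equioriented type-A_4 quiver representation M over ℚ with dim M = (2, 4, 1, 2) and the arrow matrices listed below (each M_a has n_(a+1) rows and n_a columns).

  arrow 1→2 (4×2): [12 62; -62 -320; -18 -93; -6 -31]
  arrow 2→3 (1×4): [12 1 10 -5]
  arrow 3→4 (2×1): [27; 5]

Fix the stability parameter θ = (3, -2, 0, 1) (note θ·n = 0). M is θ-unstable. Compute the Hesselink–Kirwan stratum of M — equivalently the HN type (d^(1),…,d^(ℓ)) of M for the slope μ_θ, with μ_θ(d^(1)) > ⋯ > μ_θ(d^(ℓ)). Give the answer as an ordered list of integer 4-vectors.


Barcode: M ≅ I[1,2], I[1,4], I[2,2]^2, I[4,4]. HN layers by μ_θ (4 steps, strictly decreasing):
  μ^(1)=1; μ^(2)=1/2; μ^(3)=1/3; μ^(4)=-2

((0, 0, 0, 2); (1, 1, 0, 0); (1, 1, 1, 0); (0, 2, 0, 0))


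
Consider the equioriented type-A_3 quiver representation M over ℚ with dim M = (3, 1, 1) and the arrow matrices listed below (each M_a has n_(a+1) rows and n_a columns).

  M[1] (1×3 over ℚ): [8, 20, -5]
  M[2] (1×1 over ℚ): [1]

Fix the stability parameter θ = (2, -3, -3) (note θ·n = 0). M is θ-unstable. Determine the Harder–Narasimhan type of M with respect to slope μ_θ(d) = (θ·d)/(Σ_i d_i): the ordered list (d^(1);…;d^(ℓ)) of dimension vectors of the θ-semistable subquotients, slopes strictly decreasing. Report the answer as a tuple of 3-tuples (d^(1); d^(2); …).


Via rank(M_{q-1}∘⋯∘M_p): M ≅ I[1,1]^2, I[1,3].
μ_θ-semistable layers: μ^(1)=2; μ^(2)=-4/3

((2, 0, 0); (1, 1, 1))


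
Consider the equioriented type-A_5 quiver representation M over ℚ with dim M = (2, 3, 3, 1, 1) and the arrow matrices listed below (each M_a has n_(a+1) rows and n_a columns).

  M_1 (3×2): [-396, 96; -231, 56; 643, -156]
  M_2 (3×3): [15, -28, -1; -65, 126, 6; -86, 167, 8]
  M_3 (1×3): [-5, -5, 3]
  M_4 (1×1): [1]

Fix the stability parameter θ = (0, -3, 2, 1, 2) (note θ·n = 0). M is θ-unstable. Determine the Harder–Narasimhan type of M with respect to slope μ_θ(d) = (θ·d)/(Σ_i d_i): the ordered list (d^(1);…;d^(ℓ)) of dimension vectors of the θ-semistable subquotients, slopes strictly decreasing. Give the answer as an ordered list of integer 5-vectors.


Barcode: M ≅ I[1,3], I[1,5], I[2,3]. HN layers by μ_θ (4 steps, strictly decreasing):
  μ^(1)=2; μ^(2)=3/2; μ^(3)=-3/2; μ^(4)=-3

((0, 0, 2, 0, 1); (0, 0, 1, 1, 0); (2, 2, 0, 0, 0); (0, 1, 0, 0, 0))


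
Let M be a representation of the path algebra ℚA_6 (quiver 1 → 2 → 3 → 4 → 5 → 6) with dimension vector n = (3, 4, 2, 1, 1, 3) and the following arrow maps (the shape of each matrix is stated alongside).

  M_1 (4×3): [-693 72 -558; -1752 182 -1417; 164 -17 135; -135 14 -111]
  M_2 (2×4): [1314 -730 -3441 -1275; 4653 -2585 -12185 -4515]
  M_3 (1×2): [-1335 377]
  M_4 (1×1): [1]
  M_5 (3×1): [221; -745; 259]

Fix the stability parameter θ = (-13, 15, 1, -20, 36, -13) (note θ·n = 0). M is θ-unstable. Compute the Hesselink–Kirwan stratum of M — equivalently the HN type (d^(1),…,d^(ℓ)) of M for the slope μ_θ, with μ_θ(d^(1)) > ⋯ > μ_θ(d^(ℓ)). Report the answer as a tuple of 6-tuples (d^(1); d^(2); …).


Via rank(M_{q-1}∘⋯∘M_p): M ≅ I[1,2], I[1,3], I[1,6], I[2,2], I[6,6]^2.
μ_θ-semistable layers: μ^(1)=15; μ^(2)=23/2; μ^(3)=8; μ^(4)=-4/3; μ^(5)=-13

((0, 2, 0, 0, 0, 0); (0, 0, 0, 0, 1, 1); (0, 1, 1, 0, 0, 0); (0, 1, 1, 1, 0, 0); (3, 0, 0, 0, 0, 2))


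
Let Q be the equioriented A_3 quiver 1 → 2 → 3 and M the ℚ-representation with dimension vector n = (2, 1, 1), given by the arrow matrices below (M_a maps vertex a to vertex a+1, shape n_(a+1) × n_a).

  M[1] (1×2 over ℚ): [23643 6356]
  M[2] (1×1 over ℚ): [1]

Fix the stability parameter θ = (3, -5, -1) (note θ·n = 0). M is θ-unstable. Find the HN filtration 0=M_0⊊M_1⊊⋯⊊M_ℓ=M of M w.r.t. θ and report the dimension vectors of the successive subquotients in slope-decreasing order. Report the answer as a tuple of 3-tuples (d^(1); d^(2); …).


Interval decomposition of M: I[1,1], I[1,3].
HN type (ℓ=2): μ^(1)=3; μ^(2)=-1

((1, 0, 0); (1, 1, 1))


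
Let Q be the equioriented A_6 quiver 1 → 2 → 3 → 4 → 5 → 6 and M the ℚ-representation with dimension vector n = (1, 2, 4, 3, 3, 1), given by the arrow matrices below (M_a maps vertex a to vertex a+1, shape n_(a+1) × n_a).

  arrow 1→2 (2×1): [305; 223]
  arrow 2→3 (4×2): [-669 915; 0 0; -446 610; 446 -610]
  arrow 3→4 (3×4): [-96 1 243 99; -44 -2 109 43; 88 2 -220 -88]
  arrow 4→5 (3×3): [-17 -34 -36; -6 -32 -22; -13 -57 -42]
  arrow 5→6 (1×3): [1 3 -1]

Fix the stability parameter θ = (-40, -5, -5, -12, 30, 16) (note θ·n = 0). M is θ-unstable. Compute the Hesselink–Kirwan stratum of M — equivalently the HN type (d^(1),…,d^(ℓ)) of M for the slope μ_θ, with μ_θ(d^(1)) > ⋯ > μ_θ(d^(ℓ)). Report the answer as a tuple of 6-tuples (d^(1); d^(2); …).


Via rank(M_{q-1}∘⋯∘M_p): M ≅ I[1,2], I[2,3], I[3,5]^2, I[3,6].
μ_θ-semistable layers: μ^(1)=30; μ^(2)=23; μ^(3)=-5; μ^(4)=-17/2; μ^(5)=-40

((0, 0, 0, 0, 2, 0); (0, 0, 0, 0, 1, 1); (0, 2, 1, 0, 0, 0); (0, 0, 3, 3, 0, 0); (1, 0, 0, 0, 0, 0))


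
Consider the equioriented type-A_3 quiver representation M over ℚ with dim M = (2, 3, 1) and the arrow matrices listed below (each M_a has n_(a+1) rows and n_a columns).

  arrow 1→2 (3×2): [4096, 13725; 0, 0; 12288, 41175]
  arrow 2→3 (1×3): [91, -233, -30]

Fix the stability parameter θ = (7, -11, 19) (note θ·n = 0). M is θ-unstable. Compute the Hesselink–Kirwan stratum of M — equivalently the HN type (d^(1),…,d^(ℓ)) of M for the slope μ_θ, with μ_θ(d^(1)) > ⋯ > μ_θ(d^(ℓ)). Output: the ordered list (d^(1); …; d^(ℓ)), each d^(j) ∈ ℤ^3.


Barcode: M ≅ I[1,1], I[1,3], I[2,2]^2. HN layers by μ_θ (4 steps, strictly decreasing):
  μ^(1)=19; μ^(2)=7; μ^(3)=-2; μ^(4)=-11

((0, 0, 1); (1, 0, 0); (1, 1, 0); (0, 2, 0))


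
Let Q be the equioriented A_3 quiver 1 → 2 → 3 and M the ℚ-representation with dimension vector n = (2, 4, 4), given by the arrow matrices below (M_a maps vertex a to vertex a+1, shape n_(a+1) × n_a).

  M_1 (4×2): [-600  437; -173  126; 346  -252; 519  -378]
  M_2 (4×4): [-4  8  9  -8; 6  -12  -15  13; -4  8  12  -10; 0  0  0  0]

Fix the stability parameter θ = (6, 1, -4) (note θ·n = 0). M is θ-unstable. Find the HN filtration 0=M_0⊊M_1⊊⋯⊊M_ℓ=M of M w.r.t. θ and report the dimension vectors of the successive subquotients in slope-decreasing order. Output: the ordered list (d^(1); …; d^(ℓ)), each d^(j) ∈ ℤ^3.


Barcode: M ≅ I[1,2], I[1,3], I[2,2], I[2,3], I[3,3]^2. HN layers by μ_θ (4 steps, strictly decreasing):
  μ^(1)=7/2; μ^(2)=1; μ^(3)=-3/2; μ^(4)=-4

((1, 1, 0); (1, 2, 1); (0, 1, 1); (0, 0, 2))


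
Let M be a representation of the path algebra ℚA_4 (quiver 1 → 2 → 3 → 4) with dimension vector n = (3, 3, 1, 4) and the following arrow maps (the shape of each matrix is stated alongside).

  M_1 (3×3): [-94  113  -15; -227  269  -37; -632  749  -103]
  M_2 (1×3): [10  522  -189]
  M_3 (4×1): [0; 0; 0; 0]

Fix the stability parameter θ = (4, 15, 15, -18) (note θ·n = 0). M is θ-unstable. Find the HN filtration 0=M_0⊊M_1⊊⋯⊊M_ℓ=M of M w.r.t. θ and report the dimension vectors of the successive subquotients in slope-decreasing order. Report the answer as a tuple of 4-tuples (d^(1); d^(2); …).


Via rank(M_{q-1}∘⋯∘M_p): M ≅ I[1,1], I[1,2], I[1,3], I[2,2], I[4,4]^4.
μ_θ-semistable layers: μ^(1)=15; μ^(2)=4; μ^(3)=-18

((0, 3, 1, 0); (3, 0, 0, 0); (0, 0, 0, 4))


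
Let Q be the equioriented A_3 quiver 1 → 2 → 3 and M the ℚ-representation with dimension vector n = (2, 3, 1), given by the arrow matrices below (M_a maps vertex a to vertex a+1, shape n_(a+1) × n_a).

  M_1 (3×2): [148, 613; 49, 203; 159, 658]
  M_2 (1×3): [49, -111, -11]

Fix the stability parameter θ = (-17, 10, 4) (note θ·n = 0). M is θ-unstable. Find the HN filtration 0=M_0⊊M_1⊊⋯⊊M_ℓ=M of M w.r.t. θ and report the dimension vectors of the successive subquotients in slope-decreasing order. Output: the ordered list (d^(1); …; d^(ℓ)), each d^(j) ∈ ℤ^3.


Via rank(M_{q-1}∘⋯∘M_p): M ≅ I[1,2], I[1,3], I[2,2].
μ_θ-semistable layers: μ^(1)=10; μ^(2)=7; μ^(3)=-17

((0, 2, 0); (0, 1, 1); (2, 0, 0))


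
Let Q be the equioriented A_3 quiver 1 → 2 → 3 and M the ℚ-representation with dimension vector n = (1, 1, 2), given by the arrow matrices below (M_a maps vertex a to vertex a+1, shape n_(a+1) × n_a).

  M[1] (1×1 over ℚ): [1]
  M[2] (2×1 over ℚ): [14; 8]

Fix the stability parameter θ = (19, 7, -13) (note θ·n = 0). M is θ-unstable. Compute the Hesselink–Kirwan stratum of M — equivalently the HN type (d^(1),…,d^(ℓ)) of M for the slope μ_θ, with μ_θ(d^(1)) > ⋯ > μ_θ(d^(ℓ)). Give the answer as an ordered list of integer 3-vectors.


Via rank(M_{q-1}∘⋯∘M_p): M ≅ I[1,3], I[3,3].
μ_θ-semistable layers: μ^(1)=13/3; μ^(2)=-13

((1, 1, 1); (0, 0, 1))


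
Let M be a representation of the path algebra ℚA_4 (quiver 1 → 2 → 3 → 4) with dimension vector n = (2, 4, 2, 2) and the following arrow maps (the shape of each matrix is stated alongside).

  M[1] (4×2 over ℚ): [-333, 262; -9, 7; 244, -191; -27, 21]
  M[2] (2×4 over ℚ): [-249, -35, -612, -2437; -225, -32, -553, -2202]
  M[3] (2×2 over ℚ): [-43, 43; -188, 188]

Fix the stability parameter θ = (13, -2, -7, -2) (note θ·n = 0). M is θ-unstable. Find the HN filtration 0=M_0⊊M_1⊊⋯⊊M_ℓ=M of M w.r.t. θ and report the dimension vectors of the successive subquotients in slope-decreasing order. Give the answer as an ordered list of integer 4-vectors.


Barcode: M ≅ I[1,3], I[1,4], I[2,2]^2, I[4,4]. HN layers by μ_θ (3 steps, strictly decreasing):
  μ^(1)=4/3; μ^(2)=1/2; μ^(3)=-2

((1, 1, 1, 0); (1, 1, 1, 1); (0, 2, 0, 1))


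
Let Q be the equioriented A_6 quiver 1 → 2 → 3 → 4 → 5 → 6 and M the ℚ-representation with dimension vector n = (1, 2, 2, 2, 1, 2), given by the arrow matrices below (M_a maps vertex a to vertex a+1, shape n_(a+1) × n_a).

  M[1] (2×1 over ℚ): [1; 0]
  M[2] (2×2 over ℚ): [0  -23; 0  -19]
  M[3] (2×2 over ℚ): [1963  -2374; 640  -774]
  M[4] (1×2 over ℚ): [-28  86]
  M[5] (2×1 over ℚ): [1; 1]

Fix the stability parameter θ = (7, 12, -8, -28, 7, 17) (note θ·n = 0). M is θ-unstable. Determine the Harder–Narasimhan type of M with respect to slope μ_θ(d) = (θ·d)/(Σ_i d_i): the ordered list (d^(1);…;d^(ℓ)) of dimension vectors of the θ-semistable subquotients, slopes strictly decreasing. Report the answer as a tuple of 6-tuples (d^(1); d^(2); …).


Interval decomposition of M: I[1,2], I[2,4], I[3,6], I[6,6].
HN type (ℓ=5): μ^(1)=17; μ^(2)=12; μ^(3)=7; μ^(4)=-8; μ^(5)=-18

((0, 0, 0, 0, 0, 2); (0, 1, 0, 0, 0, 0); (1, 0, 0, 0, 1, 0); (0, 1, 1, 1, 0, 0); (0, 0, 1, 1, 0, 0))


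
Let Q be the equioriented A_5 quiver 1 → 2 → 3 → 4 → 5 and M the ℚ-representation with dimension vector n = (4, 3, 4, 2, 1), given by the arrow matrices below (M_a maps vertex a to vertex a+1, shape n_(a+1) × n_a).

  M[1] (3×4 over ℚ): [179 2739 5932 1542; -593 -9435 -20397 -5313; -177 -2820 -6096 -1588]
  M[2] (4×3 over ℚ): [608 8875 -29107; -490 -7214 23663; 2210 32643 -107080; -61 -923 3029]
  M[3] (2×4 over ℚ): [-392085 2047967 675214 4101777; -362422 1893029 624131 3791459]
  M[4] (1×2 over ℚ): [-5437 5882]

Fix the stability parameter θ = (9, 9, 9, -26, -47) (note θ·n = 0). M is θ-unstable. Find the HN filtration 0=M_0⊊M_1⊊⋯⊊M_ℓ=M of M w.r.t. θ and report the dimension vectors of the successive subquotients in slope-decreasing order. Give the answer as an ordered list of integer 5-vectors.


Via rank(M_{q-1}∘⋯∘M_p): M ≅ I[1,1], I[1,3], I[1,4], I[1,5], I[3,3].
μ_θ-semistable layers: μ^(1)=9; μ^(2)=1/4; μ^(3)=-46/5

((2, 1, 2, 0, 0); (1, 1, 1, 1, 0); (1, 1, 1, 1, 1))


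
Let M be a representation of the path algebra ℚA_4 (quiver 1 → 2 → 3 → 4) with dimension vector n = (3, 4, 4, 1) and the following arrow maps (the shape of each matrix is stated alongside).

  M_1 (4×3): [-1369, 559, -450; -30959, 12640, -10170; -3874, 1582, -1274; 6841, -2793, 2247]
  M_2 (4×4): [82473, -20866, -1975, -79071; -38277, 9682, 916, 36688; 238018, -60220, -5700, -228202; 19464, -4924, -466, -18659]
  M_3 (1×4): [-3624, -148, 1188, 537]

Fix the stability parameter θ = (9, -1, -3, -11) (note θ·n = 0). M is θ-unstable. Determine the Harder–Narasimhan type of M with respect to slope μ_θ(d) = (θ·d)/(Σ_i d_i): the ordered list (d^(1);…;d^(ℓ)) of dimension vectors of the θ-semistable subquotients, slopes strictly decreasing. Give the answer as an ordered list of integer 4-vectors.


Interval decomposition of M: I[1,2], I[1,3], I[1,4], I[2,3], I[3,3].
HN type (ℓ=5): μ^(1)=4; μ^(2)=5/3; μ^(3)=-3/2; μ^(4)=-2; μ^(5)=-3

((1, 1, 0, 0); (1, 1, 1, 0); (1, 1, 1, 1); (0, 1, 1, 0); (0, 0, 1, 0))


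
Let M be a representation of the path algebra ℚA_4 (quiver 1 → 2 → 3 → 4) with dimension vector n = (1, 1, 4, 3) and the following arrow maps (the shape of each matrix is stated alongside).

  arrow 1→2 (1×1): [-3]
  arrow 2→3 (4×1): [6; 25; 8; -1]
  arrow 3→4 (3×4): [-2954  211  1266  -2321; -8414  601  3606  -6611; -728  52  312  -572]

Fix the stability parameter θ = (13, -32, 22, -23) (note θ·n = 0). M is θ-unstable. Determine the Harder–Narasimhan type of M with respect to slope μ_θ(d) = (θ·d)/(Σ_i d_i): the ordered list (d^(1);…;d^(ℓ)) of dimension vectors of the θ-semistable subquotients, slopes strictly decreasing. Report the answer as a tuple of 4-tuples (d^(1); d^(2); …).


Barcode: M ≅ I[1,3], I[3,3]^2, I[3,4], I[4,4]^2. HN layers by μ_θ (4 steps, strictly decreasing):
  μ^(1)=22; μ^(2)=-1/2; μ^(3)=-19/2; μ^(4)=-23

((0, 0, 3, 0); (0, 0, 1, 1); (1, 1, 0, 0); (0, 0, 0, 2))


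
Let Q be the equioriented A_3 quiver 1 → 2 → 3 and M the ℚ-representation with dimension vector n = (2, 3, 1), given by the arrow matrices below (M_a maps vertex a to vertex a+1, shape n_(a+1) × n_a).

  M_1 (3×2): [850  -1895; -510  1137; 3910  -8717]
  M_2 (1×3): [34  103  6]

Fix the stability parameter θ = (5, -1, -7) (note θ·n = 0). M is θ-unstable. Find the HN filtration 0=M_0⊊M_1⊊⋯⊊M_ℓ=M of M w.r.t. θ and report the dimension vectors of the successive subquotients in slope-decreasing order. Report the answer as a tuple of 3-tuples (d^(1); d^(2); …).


Via rank(M_{q-1}∘⋯∘M_p): M ≅ I[1,1], I[1,3], I[2,2]^2.
μ_θ-semistable layers: μ^(1)=5; μ^(2)=-1

((1, 0, 0); (1, 3, 1))


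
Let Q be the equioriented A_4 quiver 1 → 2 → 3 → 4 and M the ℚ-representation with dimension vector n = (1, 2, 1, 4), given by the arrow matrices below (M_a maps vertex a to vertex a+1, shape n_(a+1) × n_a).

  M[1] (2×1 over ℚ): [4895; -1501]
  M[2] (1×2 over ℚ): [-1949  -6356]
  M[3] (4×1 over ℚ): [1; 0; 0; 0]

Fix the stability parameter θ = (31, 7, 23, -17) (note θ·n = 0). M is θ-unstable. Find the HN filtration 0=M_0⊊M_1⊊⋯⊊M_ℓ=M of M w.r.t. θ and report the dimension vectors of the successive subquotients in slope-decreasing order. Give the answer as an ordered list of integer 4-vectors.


Via rank(M_{q-1}∘⋯∘M_p): M ≅ I[1,4], I[2,2], I[4,4]^3.
μ_θ-semistable layers: μ^(1)=11; μ^(2)=7; μ^(3)=-17

((1, 1, 1, 1); (0, 1, 0, 0); (0, 0, 0, 3))


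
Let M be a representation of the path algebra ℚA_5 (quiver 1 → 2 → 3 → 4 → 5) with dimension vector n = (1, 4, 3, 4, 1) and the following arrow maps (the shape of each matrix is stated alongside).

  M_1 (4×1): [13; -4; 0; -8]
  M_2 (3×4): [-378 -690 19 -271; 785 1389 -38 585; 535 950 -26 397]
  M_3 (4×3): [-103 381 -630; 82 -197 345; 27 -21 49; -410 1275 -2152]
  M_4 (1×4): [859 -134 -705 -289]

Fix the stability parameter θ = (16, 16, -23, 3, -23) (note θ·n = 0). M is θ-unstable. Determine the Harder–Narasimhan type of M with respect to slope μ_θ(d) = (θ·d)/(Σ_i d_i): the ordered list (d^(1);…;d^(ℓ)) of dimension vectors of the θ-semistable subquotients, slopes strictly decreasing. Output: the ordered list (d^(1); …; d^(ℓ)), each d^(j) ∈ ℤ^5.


Interval decomposition of M: I[1,4], I[2,2], I[2,4], I[2,5], I[4,4].
HN type (ℓ=4): μ^(1)=16; μ^(2)=3; μ^(3)=-7/2; μ^(4)=-27/4

((0, 1, 0, 0, 0); (1, 1, 1, 3, 0); (0, 1, 1, 0, 0); (0, 1, 1, 1, 1))


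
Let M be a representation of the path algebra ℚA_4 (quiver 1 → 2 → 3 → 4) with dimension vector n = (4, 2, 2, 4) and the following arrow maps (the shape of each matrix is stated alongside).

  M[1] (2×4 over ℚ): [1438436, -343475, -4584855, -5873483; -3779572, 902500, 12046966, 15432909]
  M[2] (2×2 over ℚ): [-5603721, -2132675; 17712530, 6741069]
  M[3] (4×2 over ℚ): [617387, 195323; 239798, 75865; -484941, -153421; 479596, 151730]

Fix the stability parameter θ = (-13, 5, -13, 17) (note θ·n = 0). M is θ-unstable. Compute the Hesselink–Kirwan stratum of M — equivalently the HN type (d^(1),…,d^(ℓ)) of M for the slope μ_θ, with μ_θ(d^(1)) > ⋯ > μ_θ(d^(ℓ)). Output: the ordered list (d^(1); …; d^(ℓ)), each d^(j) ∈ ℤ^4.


Barcode: M ≅ I[1,1]^2, I[1,4]^2, I[4,4]^2. HN layers by μ_θ (3 steps, strictly decreasing):
  μ^(1)=17; μ^(2)=-4; μ^(3)=-13

((0, 0, 0, 4); (0, 2, 2, 0); (4, 0, 0, 0))


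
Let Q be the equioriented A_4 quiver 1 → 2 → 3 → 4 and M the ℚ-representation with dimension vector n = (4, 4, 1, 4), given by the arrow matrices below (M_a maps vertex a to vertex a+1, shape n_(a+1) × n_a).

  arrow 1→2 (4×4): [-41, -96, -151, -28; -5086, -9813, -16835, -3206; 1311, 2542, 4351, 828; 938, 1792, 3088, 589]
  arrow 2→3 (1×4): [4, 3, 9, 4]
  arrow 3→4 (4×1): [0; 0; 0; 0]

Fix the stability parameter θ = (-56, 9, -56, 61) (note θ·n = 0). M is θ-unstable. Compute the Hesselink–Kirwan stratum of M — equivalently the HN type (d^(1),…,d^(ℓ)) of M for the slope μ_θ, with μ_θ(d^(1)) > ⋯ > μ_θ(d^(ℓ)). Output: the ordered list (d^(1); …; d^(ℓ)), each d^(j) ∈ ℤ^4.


Via rank(M_{q-1}∘⋯∘M_p): M ≅ I[1,1], I[1,2]^2, I[1,3], I[2,2], I[4,4]^4.
μ_θ-semistable layers: μ^(1)=61; μ^(2)=9; μ^(3)=-47/2; μ^(4)=-56

((0, 0, 0, 4); (0, 3, 0, 0); (0, 1, 1, 0); (4, 0, 0, 0))


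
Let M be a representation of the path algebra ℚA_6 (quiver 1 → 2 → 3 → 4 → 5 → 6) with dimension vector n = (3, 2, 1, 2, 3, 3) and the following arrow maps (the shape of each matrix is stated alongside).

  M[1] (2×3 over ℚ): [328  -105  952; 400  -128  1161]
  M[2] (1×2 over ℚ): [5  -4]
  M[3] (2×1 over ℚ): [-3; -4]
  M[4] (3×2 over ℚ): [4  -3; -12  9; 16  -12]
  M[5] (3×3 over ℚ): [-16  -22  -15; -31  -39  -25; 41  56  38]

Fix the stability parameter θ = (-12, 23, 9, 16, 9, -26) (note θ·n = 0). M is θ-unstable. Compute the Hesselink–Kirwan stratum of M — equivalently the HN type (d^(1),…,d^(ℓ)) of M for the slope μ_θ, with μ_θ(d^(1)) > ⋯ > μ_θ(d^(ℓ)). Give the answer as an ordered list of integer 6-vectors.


Barcode: M ≅ I[1,1], I[1,2], I[1,4], I[4,6], I[5,6]^2. HN layers by μ_θ (5 steps, strictly decreasing):
  μ^(1)=23; μ^(2)=16; μ^(3)=-1/3; μ^(4)=-17/2; μ^(5)=-12

((0, 1, 0, 0, 0, 0); (0, 1, 1, 1, 0, 0); (0, 0, 0, 1, 1, 1); (0, 0, 0, 0, 2, 2); (3, 0, 0, 0, 0, 0))


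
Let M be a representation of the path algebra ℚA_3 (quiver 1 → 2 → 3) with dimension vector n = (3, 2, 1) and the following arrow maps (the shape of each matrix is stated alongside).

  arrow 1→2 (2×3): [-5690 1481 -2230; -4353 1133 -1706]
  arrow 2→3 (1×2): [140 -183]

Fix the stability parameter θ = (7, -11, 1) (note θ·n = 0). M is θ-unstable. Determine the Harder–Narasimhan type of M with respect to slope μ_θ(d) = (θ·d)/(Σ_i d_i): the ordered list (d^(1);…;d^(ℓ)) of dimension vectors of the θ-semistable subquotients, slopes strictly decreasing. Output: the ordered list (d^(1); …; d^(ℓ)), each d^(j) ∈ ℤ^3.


Via rank(M_{q-1}∘⋯∘M_p): M ≅ I[1,1], I[1,2], I[1,3].
μ_θ-semistable layers: μ^(1)=7; μ^(2)=1; μ^(3)=-2

((1, 0, 0); (0, 0, 1); (2, 2, 0))


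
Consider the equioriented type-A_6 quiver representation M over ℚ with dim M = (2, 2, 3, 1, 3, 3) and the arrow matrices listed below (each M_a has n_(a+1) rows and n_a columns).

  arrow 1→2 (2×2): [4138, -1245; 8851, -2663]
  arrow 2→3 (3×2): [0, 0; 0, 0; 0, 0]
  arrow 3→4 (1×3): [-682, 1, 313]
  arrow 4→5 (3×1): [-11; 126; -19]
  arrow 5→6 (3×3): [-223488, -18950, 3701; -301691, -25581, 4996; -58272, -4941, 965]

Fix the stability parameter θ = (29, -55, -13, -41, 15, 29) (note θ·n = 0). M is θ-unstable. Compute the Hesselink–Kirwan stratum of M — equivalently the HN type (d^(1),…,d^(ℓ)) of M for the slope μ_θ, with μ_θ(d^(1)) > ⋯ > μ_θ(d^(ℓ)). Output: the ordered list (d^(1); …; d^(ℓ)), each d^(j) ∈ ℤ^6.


Barcode: M ≅ I[1,2]^2, I[3,3]^2, I[3,6], I[5,6]^2. HN layers by μ_θ (4 steps, strictly decreasing):
  μ^(1)=29; μ^(2)=15; μ^(3)=-13; μ^(4)=-27

((0, 0, 0, 0, 0, 3); (0, 0, 0, 0, 3, 0); (2, 2, 2, 0, 0, 0); (0, 0, 1, 1, 0, 0))


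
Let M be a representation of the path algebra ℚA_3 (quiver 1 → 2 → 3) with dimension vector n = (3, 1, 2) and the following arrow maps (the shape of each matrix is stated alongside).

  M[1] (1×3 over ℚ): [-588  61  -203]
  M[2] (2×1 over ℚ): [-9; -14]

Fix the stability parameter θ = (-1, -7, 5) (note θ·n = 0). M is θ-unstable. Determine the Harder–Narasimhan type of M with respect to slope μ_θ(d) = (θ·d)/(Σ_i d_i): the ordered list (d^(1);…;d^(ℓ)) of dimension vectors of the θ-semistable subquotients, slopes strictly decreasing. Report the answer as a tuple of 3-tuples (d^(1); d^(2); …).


Via rank(M_{q-1}∘⋯∘M_p): M ≅ I[1,1]^2, I[1,3], I[3,3].
μ_θ-semistable layers: μ^(1)=5; μ^(2)=-1; μ^(3)=-4

((0, 0, 2); (2, 0, 0); (1, 1, 0))


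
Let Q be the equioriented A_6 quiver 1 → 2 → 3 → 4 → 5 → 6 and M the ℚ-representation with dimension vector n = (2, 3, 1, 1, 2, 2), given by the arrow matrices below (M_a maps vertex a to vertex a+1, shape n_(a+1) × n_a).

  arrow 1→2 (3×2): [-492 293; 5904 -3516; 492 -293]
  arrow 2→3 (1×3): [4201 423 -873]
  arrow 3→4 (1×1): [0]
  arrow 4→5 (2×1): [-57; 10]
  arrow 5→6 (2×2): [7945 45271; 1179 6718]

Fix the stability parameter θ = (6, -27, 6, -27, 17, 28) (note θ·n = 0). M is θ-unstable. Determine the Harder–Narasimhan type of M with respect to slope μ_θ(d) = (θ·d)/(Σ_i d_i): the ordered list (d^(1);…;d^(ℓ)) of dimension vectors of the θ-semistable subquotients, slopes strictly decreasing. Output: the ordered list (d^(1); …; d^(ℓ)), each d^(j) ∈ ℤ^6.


Interval decomposition of M: I[1,1], I[1,3], I[2,2]^2, I[4,6], I[5,6].
HN type (ℓ=5): μ^(1)=28; μ^(2)=17; μ^(3)=6; μ^(4)=-21/2; μ^(5)=-27

((0, 0, 0, 0, 0, 2); (0, 0, 0, 0, 2, 0); (1, 0, 1, 0, 0, 0); (1, 1, 0, 0, 0, 0); (0, 2, 0, 1, 0, 0))


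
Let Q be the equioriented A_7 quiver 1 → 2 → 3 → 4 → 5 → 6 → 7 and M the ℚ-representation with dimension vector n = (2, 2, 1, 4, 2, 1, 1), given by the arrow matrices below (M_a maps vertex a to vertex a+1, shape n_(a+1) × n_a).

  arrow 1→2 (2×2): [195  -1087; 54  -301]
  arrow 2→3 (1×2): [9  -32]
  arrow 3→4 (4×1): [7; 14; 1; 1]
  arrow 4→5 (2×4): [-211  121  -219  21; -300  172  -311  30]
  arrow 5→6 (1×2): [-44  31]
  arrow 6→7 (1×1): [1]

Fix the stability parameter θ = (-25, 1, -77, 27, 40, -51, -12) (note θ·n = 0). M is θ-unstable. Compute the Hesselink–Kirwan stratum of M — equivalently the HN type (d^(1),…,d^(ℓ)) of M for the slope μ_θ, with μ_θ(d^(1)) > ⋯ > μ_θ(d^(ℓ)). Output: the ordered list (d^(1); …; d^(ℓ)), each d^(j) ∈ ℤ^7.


Via rank(M_{q-1}∘⋯∘M_p): M ≅ I[1,2], I[1,7], I[4,4]^2, I[4,5].
μ_θ-semistable layers: μ^(1)=40; μ^(2)=27; μ^(3)=1; μ^(4)=-25; μ^(5)=-101/3

((0, 0, 0, 0, 1, 0, 0); (0, 0, 0, 3, 0, 0, 0); (0, 1, 0, 1, 1, 1, 1); (1, 0, 0, 0, 0, 0, 0); (1, 1, 1, 0, 0, 0, 0))


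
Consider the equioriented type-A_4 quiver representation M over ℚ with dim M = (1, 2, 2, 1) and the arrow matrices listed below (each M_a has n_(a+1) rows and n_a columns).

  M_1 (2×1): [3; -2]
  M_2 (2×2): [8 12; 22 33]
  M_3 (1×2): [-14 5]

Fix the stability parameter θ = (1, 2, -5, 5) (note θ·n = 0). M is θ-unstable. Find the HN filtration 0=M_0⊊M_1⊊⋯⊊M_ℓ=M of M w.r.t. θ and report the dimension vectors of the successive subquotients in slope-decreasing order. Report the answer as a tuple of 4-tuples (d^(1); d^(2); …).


Barcode: M ≅ I[1,2], I[2,4], I[3,3]. HN layers by μ_θ (5 steps, strictly decreasing):
  μ^(1)=5; μ^(2)=2; μ^(3)=1; μ^(4)=-3/2; μ^(5)=-5

((0, 0, 0, 1); (0, 1, 0, 0); (1, 0, 0, 0); (0, 1, 1, 0); (0, 0, 1, 0))


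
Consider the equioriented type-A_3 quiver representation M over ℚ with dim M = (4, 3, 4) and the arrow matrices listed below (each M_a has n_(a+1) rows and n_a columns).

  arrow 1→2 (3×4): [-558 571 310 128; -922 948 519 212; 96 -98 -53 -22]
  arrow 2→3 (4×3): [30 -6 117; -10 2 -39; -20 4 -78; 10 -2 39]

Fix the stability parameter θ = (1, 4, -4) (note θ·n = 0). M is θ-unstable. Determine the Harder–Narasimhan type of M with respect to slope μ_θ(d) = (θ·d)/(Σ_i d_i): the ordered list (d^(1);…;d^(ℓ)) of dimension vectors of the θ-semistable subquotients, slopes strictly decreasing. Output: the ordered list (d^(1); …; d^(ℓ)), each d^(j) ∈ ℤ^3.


Barcode: M ≅ I[1,1], I[1,2]^2, I[1,3], I[3,3]^3. HN layers by μ_θ (4 steps, strictly decreasing):
  μ^(1)=4; μ^(2)=1; μ^(3)=1/3; μ^(4)=-4

((0, 2, 0); (3, 0, 0); (1, 1, 1); (0, 0, 3))


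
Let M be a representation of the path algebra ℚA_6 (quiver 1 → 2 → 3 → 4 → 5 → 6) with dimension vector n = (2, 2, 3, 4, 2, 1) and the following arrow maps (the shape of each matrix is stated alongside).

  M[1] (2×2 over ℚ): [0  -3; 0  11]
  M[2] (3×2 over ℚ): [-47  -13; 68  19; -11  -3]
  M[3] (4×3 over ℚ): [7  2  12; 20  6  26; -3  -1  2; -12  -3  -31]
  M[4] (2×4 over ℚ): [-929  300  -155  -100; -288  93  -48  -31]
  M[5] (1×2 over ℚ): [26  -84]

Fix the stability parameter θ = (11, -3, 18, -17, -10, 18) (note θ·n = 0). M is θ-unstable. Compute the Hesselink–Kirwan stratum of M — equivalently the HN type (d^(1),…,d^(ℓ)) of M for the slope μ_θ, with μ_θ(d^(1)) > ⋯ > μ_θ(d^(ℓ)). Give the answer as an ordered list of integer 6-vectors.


Via rank(M_{q-1}∘⋯∘M_p): M ≅ I[1,1], I[1,6], I[2,5], I[3,4], I[4,4].
μ_θ-semistable layers: μ^(1)=18; μ^(2)=11; μ^(3)=1/2; μ^(4)=-1/5; μ^(5)=-3; μ^(6)=-17

((0, 0, 0, 0, 0, 1); (1, 0, 0, 0, 0, 0); (0, 0, 1, 1, 0, 0); (1, 1, 1, 1, 1, 0); (0, 1, 1, 1, 1, 0); (0, 0, 0, 1, 0, 0))


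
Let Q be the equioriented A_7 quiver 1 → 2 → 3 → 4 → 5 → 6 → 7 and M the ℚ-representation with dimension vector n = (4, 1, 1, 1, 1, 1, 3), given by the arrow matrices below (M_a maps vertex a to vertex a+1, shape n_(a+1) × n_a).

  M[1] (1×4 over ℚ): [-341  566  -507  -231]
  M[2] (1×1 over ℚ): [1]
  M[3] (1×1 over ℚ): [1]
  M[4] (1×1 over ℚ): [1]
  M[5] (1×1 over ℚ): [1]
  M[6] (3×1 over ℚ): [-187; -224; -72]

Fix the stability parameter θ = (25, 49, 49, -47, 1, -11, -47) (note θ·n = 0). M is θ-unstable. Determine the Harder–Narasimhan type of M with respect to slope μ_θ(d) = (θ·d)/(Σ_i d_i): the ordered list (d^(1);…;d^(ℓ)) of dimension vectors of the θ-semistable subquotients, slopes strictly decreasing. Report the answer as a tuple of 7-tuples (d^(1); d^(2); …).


Interval decomposition of M: I[1,1]^3, I[1,7], I[7,7]^2.
HN type (ℓ=3): μ^(1)=25; μ^(2)=19/7; μ^(3)=-47

((3, 0, 0, 0, 0, 0, 0); (1, 1, 1, 1, 1, 1, 1); (0, 0, 0, 0, 0, 0, 2))


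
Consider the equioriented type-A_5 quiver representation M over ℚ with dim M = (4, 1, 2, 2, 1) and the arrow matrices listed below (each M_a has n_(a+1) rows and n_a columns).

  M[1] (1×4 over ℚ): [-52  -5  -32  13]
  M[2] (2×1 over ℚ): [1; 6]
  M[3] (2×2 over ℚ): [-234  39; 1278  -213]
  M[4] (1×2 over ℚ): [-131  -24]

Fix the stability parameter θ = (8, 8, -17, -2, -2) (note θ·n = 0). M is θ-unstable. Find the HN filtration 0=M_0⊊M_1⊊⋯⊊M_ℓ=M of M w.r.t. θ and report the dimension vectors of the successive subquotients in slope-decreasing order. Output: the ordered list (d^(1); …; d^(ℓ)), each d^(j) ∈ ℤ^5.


Interval decomposition of M: I[1,1]^3, I[1,3], I[3,5], I[4,4].
HN type (ℓ=4): μ^(1)=8; μ^(2)=-1/3; μ^(3)=-2; μ^(4)=-17

((3, 0, 0, 0, 0); (1, 1, 1, 0, 0); (0, 0, 0, 2, 1); (0, 0, 1, 0, 0))


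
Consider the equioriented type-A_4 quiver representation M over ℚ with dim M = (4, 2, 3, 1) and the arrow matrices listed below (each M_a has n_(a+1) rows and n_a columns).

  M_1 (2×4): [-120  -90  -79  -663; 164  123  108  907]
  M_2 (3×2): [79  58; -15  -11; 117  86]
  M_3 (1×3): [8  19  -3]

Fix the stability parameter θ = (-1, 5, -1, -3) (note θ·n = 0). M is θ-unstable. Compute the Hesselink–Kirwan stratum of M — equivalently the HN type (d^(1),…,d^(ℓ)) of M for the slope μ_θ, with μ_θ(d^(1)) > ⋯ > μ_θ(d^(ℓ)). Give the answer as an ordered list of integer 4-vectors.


Interval decomposition of M: I[1,1]^2, I[1,3], I[1,4], I[3,3].
HN type (ℓ=3): μ^(1)=2; μ^(2)=1/3; μ^(3)=-1

((0, 1, 1, 0); (0, 1, 1, 1); (4, 0, 1, 0))


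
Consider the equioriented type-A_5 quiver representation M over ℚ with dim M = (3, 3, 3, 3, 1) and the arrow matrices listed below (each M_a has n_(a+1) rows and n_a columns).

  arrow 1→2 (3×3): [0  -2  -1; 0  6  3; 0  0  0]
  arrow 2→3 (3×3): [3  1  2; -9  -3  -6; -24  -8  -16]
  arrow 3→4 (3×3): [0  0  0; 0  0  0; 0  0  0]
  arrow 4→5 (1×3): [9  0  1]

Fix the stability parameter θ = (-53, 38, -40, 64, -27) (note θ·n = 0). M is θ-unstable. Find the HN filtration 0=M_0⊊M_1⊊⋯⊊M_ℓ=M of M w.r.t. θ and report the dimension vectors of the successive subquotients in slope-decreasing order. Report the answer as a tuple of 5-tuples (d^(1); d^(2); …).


Barcode: M ≅ I[1,1]^2, I[1,2], I[2,2], I[2,3], I[3,3]^2, I[4,4]^2, I[4,5]. HN layers by μ_θ (6 steps, strictly decreasing):
  μ^(1)=64; μ^(2)=38; μ^(3)=37/2; μ^(4)=-1; μ^(5)=-40; μ^(6)=-53

((0, 0, 0, 2, 0); (0, 2, 0, 0, 0); (0, 0, 0, 1, 1); (0, 1, 1, 0, 0); (0, 0, 2, 0, 0); (3, 0, 0, 0, 0))


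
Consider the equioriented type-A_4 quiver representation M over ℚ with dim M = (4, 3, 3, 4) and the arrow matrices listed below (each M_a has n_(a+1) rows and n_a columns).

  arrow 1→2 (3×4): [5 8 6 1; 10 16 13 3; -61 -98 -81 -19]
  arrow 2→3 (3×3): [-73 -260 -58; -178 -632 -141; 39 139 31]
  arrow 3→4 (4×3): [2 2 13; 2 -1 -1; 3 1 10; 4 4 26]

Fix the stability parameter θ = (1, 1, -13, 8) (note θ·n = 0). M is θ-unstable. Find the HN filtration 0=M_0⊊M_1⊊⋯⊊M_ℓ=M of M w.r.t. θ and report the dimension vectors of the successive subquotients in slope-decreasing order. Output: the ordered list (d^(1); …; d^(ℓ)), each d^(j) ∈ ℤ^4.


Barcode: M ≅ I[1,1], I[1,4]^3, I[4,4]. HN layers by μ_θ (3 steps, strictly decreasing):
  μ^(1)=8; μ^(2)=1; μ^(3)=-11/3

((0, 0, 0, 4); (1, 0, 0, 0); (3, 3, 3, 0))


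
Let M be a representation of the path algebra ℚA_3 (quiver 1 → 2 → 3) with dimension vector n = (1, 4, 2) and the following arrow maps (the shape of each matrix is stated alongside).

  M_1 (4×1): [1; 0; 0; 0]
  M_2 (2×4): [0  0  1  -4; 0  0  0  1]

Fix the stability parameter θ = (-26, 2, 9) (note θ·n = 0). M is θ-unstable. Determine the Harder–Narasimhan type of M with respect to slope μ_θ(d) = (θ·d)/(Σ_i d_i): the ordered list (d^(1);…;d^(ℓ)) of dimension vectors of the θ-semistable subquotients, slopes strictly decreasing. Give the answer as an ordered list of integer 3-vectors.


Interval decomposition of M: I[1,2], I[2,2], I[2,3]^2.
HN type (ℓ=3): μ^(1)=9; μ^(2)=2; μ^(3)=-26

((0, 0, 2); (0, 4, 0); (1, 0, 0))


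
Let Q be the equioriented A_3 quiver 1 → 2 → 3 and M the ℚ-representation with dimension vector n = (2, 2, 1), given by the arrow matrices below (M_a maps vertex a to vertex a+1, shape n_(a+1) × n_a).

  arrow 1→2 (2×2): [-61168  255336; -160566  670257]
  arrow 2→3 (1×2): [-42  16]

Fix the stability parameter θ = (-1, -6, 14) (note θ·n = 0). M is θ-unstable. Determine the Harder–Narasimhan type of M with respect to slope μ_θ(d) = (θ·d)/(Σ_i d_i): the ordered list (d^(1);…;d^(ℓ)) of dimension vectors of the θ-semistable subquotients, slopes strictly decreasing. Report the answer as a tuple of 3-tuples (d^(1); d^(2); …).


Interval decomposition of M: I[1,1], I[1,2], I[2,3].
HN type (ℓ=4): μ^(1)=14; μ^(2)=-1; μ^(3)=-7/2; μ^(4)=-6

((0, 0, 1); (1, 0, 0); (1, 1, 0); (0, 1, 0))


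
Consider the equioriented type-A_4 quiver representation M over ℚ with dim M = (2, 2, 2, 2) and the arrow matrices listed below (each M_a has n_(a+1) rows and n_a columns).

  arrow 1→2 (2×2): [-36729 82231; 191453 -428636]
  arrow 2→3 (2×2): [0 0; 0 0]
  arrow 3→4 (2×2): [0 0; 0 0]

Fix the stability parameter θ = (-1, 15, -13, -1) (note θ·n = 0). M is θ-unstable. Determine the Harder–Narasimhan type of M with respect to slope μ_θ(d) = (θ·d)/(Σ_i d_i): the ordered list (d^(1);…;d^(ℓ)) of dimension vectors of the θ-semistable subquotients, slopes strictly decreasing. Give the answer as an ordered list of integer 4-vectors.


Barcode: M ≅ I[1,2]^2, I[3,3]^2, I[4,4]^2. HN layers by μ_θ (3 steps, strictly decreasing):
  μ^(1)=15; μ^(2)=-1; μ^(3)=-13

((0, 2, 0, 0); (2, 0, 0, 2); (0, 0, 2, 0))


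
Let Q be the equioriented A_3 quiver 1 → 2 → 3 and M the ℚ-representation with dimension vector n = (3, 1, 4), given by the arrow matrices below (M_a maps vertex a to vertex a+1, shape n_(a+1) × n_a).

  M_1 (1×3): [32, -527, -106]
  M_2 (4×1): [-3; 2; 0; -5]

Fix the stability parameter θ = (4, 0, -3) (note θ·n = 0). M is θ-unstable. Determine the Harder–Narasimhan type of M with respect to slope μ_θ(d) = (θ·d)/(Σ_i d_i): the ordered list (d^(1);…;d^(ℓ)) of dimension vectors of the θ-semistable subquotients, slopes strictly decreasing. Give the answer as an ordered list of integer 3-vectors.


Via rank(M_{q-1}∘⋯∘M_p): M ≅ I[1,1]^2, I[1,3], I[3,3]^3.
μ_θ-semistable layers: μ^(1)=4; μ^(2)=1/3; μ^(3)=-3

((2, 0, 0); (1, 1, 1); (0, 0, 3))
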